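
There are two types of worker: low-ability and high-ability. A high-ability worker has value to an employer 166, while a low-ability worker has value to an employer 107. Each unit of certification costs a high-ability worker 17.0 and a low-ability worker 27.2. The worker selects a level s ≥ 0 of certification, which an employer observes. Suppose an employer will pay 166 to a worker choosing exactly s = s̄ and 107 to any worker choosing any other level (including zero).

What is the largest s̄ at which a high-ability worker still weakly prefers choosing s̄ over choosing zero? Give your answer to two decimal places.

3.47

Choosing s̄ yields the high-ability type 166 − 17.0·s̄; choosing zero yields 107.
The high-ability type is indifferent at 166 − 17.0·s̄ = 107, i.e. s̄ = (166 − 107) / 17.0 ≈ 3.47.
For any s̄ above 3.47 the high-ability type would rather pool at zero, so separation collapses.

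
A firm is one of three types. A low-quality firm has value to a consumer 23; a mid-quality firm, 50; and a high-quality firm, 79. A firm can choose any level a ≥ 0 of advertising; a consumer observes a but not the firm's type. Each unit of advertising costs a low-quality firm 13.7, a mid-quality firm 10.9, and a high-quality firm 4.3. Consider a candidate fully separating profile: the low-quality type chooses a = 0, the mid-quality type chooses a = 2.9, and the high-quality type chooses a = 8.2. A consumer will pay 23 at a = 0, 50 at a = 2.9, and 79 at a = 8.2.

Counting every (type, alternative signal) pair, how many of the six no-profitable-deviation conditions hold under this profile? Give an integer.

5

Mid-quality (own payoff 50 − 10.9×2.9 = 18.39): to a=0 gives 23 → profitable ✗; to a=8.2 gives 79 − 10.9×8.2 = -10.38 → no gain ✓.
High-quality (own payoff 79 − 4.3×8.2 = 43.74): to a=0 gives 23 → no gain ✓; to a=2.9 gives 50 − 4.3×2.9 = 37.53 → no gain ✓.
Low-quality (own payoff 23): to a=2.9 gives 50 − 13.7×2.9 = 10.27 → no gain ✓; to a=8.2 gives 79 − 13.7×8.2 = -33.34 → no gain ✓.
5 of the 6 constraints hold; not an equilibrium.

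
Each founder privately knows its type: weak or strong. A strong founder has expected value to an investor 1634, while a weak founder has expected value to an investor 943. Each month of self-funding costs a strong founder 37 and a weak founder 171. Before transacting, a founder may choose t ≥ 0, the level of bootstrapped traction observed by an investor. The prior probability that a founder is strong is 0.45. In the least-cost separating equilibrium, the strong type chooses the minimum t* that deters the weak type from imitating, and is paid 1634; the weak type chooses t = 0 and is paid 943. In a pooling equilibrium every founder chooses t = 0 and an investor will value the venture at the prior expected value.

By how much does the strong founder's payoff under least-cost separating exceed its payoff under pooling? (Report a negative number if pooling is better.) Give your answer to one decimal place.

Least-cost separating signal: t* solves 943 = 1634 − 171·t*, so t* = (1634 − 943)/171 ≈ 4.0409.
Strong type's separating payoff: 1634 − 37 × t* = 1634 − 37 × (1634 − 943)/171 = 1634 − 25567/171 ≈ 1484.485.
Pooling payoff: 0.45 × 1634 + 0.55 × 943 = 1253.95.
Difference: 1484.485 − 1253.95 = 230.535, i.e. 230.5 to one decimal place.
The strong type prefers to separate.

230.5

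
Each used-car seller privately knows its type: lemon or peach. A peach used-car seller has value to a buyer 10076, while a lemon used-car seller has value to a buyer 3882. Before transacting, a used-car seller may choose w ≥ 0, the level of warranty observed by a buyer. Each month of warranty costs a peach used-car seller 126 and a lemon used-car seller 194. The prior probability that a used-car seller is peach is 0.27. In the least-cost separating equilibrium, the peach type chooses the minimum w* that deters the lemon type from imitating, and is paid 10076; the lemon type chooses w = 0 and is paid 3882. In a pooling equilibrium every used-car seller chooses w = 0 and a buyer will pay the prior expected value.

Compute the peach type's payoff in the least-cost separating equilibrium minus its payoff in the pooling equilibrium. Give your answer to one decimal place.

Least-cost separating signal: w* solves 3882 = 10076 − 194·w*, so w* = (10076 − 3882)/194 ≈ 31.9278.
Peach type's separating payoff: 10076 − 126 × w* = 10076 − 126 × (10076 − 3882)/194 = 10076 − 780444/194 ≈ 6053.093.
Pooling payoff: 0.27 × 10076 + 0.73 × 3882 = 5554.38.
Difference: 6053.093 − 5554.38 = 498.713, i.e. 498.7 to one decimal place.
The peach type prefers to separate.

498.7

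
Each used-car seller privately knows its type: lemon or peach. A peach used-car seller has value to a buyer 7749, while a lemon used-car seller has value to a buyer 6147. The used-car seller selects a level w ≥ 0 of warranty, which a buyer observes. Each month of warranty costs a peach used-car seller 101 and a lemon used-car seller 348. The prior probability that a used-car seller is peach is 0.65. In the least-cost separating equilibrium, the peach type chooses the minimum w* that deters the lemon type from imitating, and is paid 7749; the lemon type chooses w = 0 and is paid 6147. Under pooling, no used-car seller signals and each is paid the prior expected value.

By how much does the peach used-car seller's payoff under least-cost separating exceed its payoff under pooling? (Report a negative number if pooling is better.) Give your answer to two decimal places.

95.75

Least-cost separating signal: w* solves 6147 = 7749 − 348·w*, so w* = (7749 − 6147)/348 ≈ 4.6034.
Peach type's separating payoff: 7749 − 101 × w* = 7749 − 101 × (7749 − 6147)/348 = 7749 − 161802/348 ≈ 7284.0517.
Pooling payoff: 0.65 × 7749 + 0.35 × 6147 = 7188.3.
Difference: 7284.0517 − 7188.3 = 95.7517, i.e. 95.75 to two decimal places.
The peach type prefers to separate.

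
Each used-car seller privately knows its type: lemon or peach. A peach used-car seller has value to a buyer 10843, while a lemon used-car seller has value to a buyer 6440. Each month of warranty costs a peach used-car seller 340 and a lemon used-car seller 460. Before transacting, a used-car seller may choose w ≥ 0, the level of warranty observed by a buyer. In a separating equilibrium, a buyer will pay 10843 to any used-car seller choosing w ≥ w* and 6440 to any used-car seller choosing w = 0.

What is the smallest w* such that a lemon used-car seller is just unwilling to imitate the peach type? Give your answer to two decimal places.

A lemon used-car seller choosing w = 0 receives 6440.
Imitating at w* instead would pay 10843 at cost 460·w*, netting 10843 − 460·w*.
Indifference: 6440 = 10843 − 460·w*, so w* = (10843 − 6440) / 460 ≈ 9.57.
At w* the lemon type's incentive constraint just binds; the peach type strictly prefers w* since its per-unit cost is lower.

9.57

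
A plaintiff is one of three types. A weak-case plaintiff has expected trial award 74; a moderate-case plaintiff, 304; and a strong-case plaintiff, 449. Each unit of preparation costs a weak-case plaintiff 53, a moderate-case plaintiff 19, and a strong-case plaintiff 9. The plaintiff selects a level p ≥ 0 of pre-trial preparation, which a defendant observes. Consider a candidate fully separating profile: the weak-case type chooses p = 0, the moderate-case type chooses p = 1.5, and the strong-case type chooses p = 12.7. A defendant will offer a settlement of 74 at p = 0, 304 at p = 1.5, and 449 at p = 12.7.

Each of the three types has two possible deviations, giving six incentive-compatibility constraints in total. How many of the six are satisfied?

5

Moderate-case (own payoff 304 − 19×1.5 = 275.5): to p=0 gives 74 → no gain ✓; to p=12.7 gives 449 − 19×12.7 = 207.7 → no gain ✓.
Strong-case (own payoff 449 − 9×12.7 = 334.7): to p=0 gives 74 → no gain ✓; to p=1.5 gives 304 − 9×1.5 = 290.5 → no gain ✓.
Weak-case (own payoff 74): to p=1.5 gives 304 − 53×1.5 = 224.5 → profitable ✗; to p=12.7 gives 449 − 53×12.7 = -224.1 → no gain ✓.
5 of the 6 constraints hold; not an equilibrium.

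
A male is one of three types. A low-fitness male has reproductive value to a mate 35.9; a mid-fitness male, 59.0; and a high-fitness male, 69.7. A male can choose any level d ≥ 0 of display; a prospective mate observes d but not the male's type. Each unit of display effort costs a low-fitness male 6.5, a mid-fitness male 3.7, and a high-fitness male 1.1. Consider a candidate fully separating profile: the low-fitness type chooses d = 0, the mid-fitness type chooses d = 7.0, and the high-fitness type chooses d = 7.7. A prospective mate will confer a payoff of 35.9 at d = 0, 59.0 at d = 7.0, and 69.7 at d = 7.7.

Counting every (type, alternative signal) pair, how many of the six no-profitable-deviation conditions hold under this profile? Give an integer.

4

Mid-fitness (own payoff 59.0 − 3.7×7.0 = 33.1): to d=0 gives 35.9 → profitable ✗; to d=7.7 gives 69.7 − 3.7×7.7 = 41.21 → profitable ✗.
High-fitness (own payoff 69.7 − 1.1×7.7 = 61.23): to d=0 gives 35.9 → no gain ✓; to d=7.0 gives 59.0 − 1.1×7.0 = 51.3 → no gain ✓.
Low-fitness (own payoff 35.9): to d=7.0 gives 59.0 − 6.5×7.0 = 13.5 → no gain ✓; to d=7.7 gives 69.7 − 6.5×7.7 = 19.65 → no gain ✓.
4 of the 6 constraints hold; not an equilibrium.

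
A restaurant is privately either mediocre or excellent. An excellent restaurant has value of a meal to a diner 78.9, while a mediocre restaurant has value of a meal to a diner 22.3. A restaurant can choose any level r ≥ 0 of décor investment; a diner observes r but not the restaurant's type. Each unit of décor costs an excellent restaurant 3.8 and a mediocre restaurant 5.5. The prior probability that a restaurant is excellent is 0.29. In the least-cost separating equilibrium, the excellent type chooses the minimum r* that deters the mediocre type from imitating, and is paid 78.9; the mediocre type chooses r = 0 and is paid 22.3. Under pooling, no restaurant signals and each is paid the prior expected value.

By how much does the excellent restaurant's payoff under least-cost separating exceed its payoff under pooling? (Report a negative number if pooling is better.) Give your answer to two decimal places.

Least-cost separating signal: r* solves 22.3 = 78.9 − 5.5·r*, so r* = (78.9 − 22.3)/5.5 ≈ 10.2909.
Excellent type's separating payoff: 78.9 − 3.8 × r* = 78.9 − 3.8 × (78.9 − 22.3)/5.5 = 78.9 − 215.08/5.5 ≈ 39.7945.
Pooling payoff: 0.29 × 78.9 + 0.71 × 22.3 = 38.714.
Difference: 39.7945 − 38.714 = 1.0805, i.e. 1.08 to two decimal places.
The excellent type prefers to separate.

1.08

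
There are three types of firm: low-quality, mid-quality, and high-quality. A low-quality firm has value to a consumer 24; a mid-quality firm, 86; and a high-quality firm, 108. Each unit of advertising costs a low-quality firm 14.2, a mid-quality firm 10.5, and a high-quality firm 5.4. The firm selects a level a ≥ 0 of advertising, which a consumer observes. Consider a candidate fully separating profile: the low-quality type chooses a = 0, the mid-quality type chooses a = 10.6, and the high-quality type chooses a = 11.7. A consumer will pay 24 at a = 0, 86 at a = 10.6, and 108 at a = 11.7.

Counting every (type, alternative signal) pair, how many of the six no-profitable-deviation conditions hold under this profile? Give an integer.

4

Mid-quality (own payoff 86 − 10.5×10.6 = -25.3): to a=0 gives 24 → profitable ✗; to a=11.7 gives 108 − 10.5×11.7 = -14.85 → profitable ✗.
Low-quality (own payoff 24): to a=10.6 gives 86 − 14.2×10.6 = -64.52 → no gain ✓; to a=11.7 gives 108 − 14.2×11.7 = -58.14 → no gain ✓.
High-quality (own payoff 108 − 5.4×11.7 = 44.82): to a=0 gives 24 → no gain ✓; to a=10.6 gives 86 − 5.4×10.6 = 28.76 → no gain ✓.
4 of the 6 constraints hold; not an equilibrium.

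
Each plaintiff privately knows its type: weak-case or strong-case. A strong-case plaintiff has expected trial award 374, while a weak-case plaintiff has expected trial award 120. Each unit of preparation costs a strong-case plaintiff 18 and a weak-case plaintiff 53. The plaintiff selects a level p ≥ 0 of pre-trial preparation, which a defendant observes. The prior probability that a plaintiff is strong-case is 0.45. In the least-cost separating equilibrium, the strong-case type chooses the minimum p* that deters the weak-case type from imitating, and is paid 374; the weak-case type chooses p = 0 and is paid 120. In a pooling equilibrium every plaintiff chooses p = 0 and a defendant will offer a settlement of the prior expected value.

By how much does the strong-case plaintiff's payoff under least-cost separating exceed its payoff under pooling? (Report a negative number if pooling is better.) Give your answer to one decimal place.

Least-cost separating signal: p* solves 120 = 374 − 53·p*, so p* = (374 − 120)/53 ≈ 4.7925.
Strong-case type's separating payoff: 374 − 18 × p* = 374 − 18 × (374 − 120)/53 = 374 − 4572/53 ≈ 287.736.
Pooling payoff: 0.45 × 374 + 0.55 × 120 = 234.3.
Difference: 287.736 − 234.3 = 53.436, i.e. 53.4 to one decimal place.
The strong-case type prefers to separate.

53.4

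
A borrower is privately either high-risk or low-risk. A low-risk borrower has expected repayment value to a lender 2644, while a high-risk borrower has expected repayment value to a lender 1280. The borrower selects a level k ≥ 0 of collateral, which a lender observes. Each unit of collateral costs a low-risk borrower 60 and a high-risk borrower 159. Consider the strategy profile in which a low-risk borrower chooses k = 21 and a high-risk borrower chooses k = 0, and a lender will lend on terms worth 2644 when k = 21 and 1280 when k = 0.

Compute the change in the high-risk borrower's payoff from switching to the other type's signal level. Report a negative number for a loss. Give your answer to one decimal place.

Playing k = 0 the high-risk borrower receives 1280.
Deviating to k = 21 brings payment 2644 at cost 159 × 21 = 3339, netting -695.
Gain from deviating: -695 − 1280 = -1975.0.
The gain is negative, so the high-risk type's incentive-compatibility constraint is satisfied.

-1975.0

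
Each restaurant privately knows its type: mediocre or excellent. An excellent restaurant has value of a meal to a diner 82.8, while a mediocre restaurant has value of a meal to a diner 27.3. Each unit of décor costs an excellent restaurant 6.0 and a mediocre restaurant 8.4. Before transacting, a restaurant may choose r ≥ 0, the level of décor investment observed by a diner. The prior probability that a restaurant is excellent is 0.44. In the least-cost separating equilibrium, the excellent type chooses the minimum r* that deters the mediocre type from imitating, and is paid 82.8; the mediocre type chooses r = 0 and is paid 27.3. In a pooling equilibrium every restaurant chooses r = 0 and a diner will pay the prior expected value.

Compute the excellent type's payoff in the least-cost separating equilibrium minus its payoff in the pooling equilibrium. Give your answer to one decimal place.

-8.6

Least-cost separating signal: r* solves 27.3 = 82.8 − 8.4·r*, so r* = (82.8 − 27.3)/8.4 ≈ 6.6071.
Excellent type's separating payoff: 82.8 − 6.0 × r* = 82.8 − 6.0 × (82.8 − 27.3)/8.4 = 82.8 − 333/8.4 ≈ 43.157.
Pooling payoff: 0.44 × 82.8 + 0.56 × 27.3 = 51.72.
Difference: 43.157 − 51.72 = -8.563, i.e. -8.6 to one decimal place.
The excellent type would prefer the pooling outcome.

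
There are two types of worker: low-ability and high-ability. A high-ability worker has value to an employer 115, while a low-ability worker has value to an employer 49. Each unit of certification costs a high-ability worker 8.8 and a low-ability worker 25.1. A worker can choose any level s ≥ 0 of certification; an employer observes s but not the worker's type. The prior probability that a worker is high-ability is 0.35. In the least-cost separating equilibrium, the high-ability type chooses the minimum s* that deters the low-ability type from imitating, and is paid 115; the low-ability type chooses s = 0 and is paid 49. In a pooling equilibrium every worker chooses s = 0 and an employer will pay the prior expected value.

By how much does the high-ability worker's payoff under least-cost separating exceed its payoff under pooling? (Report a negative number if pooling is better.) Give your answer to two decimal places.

19.76

Least-cost separating signal: s* solves 49 = 115 − 25.1·s*, so s* = (115 − 49)/25.1 ≈ 2.6295.
High-ability type's separating payoff: 115 − 8.8 × s* = 115 − 8.8 × (115 − 49)/25.1 = 115 − 580.8/25.1 ≈ 91.8606.
Pooling payoff: 0.35 × 115 + 0.65 × 49 = 72.1.
Difference: 91.8606 − 72.1 = 19.7606, i.e. 19.76 to two decimal places.
The high-ability type prefers to separate.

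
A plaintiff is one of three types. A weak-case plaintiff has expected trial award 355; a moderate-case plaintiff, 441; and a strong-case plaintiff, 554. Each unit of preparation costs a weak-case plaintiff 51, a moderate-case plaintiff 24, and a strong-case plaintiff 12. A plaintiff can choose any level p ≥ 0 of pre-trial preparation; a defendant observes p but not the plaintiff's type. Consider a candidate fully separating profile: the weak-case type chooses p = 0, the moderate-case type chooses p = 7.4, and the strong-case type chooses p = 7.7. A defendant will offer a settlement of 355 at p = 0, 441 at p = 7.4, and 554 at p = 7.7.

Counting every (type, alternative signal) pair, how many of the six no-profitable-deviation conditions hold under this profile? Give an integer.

4

Strong-case (own payoff 554 − 12×7.7 = 461.6): to p=0 gives 355 → no gain ✓; to p=7.4 gives 441 − 12×7.4 = 352.2 → no gain ✓.
Moderate-case (own payoff 441 − 24×7.4 = 263.4): to p=0 gives 355 → profitable ✗; to p=7.7 gives 554 − 24×7.7 = 369.2 → profitable ✗.
Weak-case (own payoff 355): to p=7.4 gives 441 − 51×7.4 = 63.6 → no gain ✓; to p=7.7 gives 554 − 51×7.7 = 161.3 → no gain ✓.
4 of the 6 constraints hold; not an equilibrium.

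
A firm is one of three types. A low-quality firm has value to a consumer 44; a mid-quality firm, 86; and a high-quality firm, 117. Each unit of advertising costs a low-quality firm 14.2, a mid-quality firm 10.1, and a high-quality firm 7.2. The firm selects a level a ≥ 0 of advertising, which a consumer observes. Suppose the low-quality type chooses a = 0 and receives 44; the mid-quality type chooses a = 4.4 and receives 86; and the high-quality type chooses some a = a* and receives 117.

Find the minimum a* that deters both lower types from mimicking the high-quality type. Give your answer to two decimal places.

Mid-quality type (on-path payoff 86 − 10.1×4.4 = 41.56) won't mimic when 41.56 ≥ 117 − 10.1·a*, i.e. a* ≥ 7.47.
Low-quality type (on-path payoff 44) won't mimic when 44 ≥ 117 − 14.2·a*, i.e. a* ≥ 5.14.
Both must hold, so a* = max(5.14, 7.47) = 7.47. The mid-quality type's constraint binds.

7.47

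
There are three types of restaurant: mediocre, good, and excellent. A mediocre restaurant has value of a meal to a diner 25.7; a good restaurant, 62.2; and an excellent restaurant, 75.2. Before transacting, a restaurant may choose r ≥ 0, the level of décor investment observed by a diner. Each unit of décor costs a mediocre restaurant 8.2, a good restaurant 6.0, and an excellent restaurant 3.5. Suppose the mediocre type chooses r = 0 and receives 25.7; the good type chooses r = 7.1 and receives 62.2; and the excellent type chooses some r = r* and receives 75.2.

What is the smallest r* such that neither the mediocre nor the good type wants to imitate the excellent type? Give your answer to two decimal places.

Mediocre type (on-path payoff 25.7) won't mimic when 25.7 ≥ 75.2 − 8.2·r*, i.e. r* ≥ 6.04.
Good type (on-path payoff 62.2 − 6.0×7.1 = 19.6) won't mimic when 19.6 ≥ 75.2 − 6.0·r*, i.e. r* ≥ 9.27.
Both must hold, so r* = max(6.04, 9.27) = 9.27. The good type's constraint binds.

9.27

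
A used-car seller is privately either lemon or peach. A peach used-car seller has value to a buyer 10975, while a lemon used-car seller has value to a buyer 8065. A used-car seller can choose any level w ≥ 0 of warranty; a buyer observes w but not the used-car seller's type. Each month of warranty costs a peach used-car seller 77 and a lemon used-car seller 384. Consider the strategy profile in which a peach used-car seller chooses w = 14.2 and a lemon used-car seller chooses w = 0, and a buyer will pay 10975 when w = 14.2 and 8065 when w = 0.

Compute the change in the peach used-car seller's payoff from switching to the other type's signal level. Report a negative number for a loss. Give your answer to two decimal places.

Playing w = 14.2 the peach used-car seller receives 10975 − 77 × 14.2 = 9881.6.
Deviating to w = 0 yields 8065 instead.
Gain from deviating: 8065 − 9881.6 = -1816.60.
The gain is negative, so the peach type's incentive-compatibility constraint is satisfied.

-1816.60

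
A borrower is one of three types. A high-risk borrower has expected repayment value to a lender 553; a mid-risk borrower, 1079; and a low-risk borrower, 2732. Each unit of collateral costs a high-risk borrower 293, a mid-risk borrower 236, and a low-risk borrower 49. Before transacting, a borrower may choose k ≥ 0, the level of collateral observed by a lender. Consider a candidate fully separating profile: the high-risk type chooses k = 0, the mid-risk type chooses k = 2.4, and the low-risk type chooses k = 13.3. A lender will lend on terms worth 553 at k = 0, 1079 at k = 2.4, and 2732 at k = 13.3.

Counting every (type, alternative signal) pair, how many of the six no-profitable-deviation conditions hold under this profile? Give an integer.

5

High-risk (own payoff 553): to k=2.4 gives 1079 − 293×2.4 = 375.8 → no gain ✓; to k=13.3 gives 2732 − 293×13.3 = -1164.9 → no gain ✓.
Mid-risk (own payoff 1079 − 236×2.4 = 512.6): to k=0 gives 553 → profitable ✗; to k=13.3 gives 2732 − 236×13.3 = -406.8 → no gain ✓.
Low-risk (own payoff 2732 − 49×13.3 = 2080.3): to k=0 gives 553 → no gain ✓; to k=2.4 gives 1079 − 49×2.4 = 961.4 → no gain ✓.
5 of the 6 constraints hold; not an equilibrium.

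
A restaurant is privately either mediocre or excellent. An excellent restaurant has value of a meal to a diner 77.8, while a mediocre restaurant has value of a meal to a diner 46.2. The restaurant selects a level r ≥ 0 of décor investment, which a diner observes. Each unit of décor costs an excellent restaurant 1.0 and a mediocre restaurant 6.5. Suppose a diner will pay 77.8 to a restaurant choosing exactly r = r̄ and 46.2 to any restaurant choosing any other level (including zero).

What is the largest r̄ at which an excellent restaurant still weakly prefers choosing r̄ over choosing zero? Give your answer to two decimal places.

31.60

Choosing r̄ yields the excellent type 77.8 − 1.0·r̄; choosing zero yields 46.2.
The excellent type is indifferent at 77.8 − 1.0·r̄ = 46.2, i.e. r̄ = (77.8 − 46.2) / 1.0 = 31.60.
For any r̄ above 31.60 the excellent type would rather pool at zero, so separation collapses.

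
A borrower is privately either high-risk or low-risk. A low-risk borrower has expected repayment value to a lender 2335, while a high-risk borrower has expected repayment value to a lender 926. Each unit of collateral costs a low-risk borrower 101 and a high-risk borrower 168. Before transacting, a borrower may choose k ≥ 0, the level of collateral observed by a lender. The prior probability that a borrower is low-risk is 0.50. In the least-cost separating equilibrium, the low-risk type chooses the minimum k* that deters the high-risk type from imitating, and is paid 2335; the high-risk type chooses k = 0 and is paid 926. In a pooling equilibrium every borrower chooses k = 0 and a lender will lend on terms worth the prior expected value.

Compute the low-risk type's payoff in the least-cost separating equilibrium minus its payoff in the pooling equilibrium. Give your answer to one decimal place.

-142.6

Least-cost separating signal: k* solves 926 = 2335 − 168·k*, so k* = (2335 − 926)/168 ≈ 8.3869.
Low-risk type's separating payoff: 2335 − 101 × k* = 2335 − 101 × (2335 − 926)/168 = 2335 − 142309/168 ≈ 1487.923.
Pooling payoff: 0.50 × 2335 + 0.50 × 926 = 1630.5.
Difference: 1487.923 − 1630.5 = -142.577, i.e. -142.6 to one decimal place.
The low-risk type would prefer the pooling outcome.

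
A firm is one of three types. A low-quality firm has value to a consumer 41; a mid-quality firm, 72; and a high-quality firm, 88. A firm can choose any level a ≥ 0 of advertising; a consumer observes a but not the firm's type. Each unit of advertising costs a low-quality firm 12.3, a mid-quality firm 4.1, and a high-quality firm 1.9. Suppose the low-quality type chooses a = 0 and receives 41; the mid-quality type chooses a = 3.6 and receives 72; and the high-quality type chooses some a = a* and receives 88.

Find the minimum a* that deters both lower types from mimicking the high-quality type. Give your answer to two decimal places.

Mid-quality type (on-path payoff 72 − 4.1×3.6 = 57.24) won't mimic when 57.24 ≥ 88 − 4.1·a*, i.e. a* ≥ 7.50.
Low-quality type (on-path payoff 41) won't mimic when 41 ≥ 88 − 12.3·a*, i.e. a* ≥ 3.82.
Both must hold, so a* = max(3.82, 7.50) = 7.50. The mid-quality type's constraint binds.

7.50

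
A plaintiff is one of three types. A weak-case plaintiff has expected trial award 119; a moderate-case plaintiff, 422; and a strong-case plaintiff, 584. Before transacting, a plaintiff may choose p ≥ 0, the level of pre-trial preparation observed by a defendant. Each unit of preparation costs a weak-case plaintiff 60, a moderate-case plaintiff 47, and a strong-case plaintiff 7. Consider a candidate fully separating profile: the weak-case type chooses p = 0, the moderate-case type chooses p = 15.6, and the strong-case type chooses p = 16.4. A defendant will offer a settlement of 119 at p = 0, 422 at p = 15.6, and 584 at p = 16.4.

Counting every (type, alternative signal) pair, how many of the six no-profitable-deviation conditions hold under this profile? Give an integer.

Moderate-case (own payoff 422 − 47×15.6 = -311.2): to p=0 gives 119 → profitable ✗; to p=16.4 gives 584 − 47×16.4 = -186.8 → profitable ✗.
Strong-case (own payoff 584 − 7×16.4 = 469.2): to p=0 gives 119 → no gain ✓; to p=15.6 gives 422 − 7×15.6 = 312.8 → no gain ✓.
Weak-case (own payoff 119): to p=15.6 gives 422 − 60×15.6 = -514 → no gain ✓; to p=16.4 gives 584 − 60×16.4 = -400 → no gain ✓.
4 of the 6 constraints hold; not an equilibrium.

4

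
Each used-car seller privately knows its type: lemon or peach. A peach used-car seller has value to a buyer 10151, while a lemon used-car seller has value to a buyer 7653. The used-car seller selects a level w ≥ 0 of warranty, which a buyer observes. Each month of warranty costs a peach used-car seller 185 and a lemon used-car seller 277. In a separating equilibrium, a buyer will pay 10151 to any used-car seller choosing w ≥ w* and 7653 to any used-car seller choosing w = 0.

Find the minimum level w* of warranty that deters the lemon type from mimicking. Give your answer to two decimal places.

A lemon used-car seller choosing w = 0 receives 7653.
Imitating at w* instead would pay 10151 at cost 277·w*, netting 10151 − 277·w*.
Indifference: 7653 = 10151 − 277·w*, so w* = (10151 − 7653) / 277 ≈ 9.02.
This is the lemon type's binding incentive-compatibility constraint; any w ≥ 9.02 sustains separation on that side.

9.02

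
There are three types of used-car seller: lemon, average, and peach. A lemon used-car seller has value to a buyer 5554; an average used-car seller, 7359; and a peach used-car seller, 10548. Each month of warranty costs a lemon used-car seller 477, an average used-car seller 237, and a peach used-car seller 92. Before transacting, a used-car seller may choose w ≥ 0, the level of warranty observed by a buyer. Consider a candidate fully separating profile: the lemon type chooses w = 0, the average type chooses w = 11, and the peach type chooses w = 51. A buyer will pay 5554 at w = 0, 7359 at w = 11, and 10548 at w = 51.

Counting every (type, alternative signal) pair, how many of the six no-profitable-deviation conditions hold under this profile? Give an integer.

Lemon (own payoff 5554): to w=11 gives 7359 − 477×11 = 2112 → no gain ✓; to w=51 gives 10548 − 477×51 = -13779 → no gain ✓.
Peach (own payoff 10548 − 92×51 = 5856): to w=0 gives 5554 → no gain ✓; to w=11 gives 7359 − 92×11 = 6347 → profitable ✗.
Average (own payoff 7359 − 237×11 = 4752): to w=0 gives 5554 → profitable ✗; to w=51 gives 10548 − 237×51 = -1539 → no gain ✓.
4 of the 6 constraints hold; not an equilibrium.

4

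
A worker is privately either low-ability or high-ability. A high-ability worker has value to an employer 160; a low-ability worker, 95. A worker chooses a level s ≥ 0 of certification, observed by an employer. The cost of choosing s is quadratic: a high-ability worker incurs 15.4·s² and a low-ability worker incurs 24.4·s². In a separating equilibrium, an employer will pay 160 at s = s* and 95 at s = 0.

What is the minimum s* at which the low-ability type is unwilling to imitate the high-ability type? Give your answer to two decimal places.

1.63

The low-ability type at s = 0 receives 95; imitating at s* yields 160 − 24.4·s*².
Indifference: 95 = 160 − 24.4·s*², so s*² = (160 − 95) / 24.4 ≈ 2.6639.
s* = √2.6639 ≈ 1.63.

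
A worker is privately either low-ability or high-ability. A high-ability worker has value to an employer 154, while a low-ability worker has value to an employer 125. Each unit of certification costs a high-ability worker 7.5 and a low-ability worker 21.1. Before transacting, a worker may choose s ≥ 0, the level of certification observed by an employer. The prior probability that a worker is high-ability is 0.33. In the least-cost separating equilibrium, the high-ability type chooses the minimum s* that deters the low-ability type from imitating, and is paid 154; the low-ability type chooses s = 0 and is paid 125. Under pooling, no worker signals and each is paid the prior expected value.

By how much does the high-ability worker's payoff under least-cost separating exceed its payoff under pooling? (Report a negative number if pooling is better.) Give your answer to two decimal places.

Least-cost separating signal: s* solves 125 = 154 − 21.1·s*, so s* = (154 − 125)/21.1 ≈ 1.3744.
High-ability type's separating payoff: 154 − 7.5 × s* = 154 − 7.5 × (154 − 125)/21.1 = 154 − 217.5/21.1 ≈ 143.6919.
Pooling payoff: 0.33 × 154 + 0.67 × 125 = 134.57.
Difference: 143.6919 − 134.57 = 9.1219, i.e. 9.12 to two decimal places.
The high-ability type prefers to separate.

9.12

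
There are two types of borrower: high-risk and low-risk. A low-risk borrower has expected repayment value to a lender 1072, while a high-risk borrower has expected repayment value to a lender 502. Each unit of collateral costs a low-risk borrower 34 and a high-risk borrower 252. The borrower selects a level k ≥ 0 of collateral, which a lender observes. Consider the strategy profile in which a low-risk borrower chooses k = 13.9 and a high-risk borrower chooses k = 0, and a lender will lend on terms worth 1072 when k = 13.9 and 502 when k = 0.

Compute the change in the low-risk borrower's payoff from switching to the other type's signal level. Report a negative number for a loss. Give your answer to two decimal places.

-97.40

Playing k = 13.9 the low-risk borrower receives 1072 − 34 × 13.9 = 599.4.
Deviating to k = 0 yields 502 instead.
Gain from deviating: 502 − 599.4 = -97.40.
The gain is negative, so the low-risk type's incentive-compatibility constraint is satisfied.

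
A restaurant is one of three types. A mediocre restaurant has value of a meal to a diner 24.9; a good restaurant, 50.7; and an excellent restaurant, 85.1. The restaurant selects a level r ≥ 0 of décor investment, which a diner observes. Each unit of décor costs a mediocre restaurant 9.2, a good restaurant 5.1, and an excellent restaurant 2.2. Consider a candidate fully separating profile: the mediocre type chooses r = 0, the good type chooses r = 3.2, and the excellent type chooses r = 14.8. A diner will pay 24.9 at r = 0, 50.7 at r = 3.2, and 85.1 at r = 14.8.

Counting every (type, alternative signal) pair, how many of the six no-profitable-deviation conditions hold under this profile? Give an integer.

6

Mediocre (own payoff 24.9): to r=3.2 gives 50.7 − 9.2×3.2 = 21.26 → no gain ✓; to r=14.8 gives 85.1 − 9.2×14.8 = -51.06 → no gain ✓.
Good (own payoff 50.7 − 5.1×3.2 = 34.38): to r=0 gives 24.9 → no gain ✓; to r=14.8 gives 85.1 − 5.1×14.8 = 9.62 → no gain ✓.
Excellent (own payoff 85.1 − 2.2×14.8 = 52.54): to r=0 gives 24.9 → no gain ✓; to r=3.2 gives 50.7 − 2.2×3.2 = 43.66 → no gain ✓.
6 of the 6 constraints hold; this profile is a separating equilibrium.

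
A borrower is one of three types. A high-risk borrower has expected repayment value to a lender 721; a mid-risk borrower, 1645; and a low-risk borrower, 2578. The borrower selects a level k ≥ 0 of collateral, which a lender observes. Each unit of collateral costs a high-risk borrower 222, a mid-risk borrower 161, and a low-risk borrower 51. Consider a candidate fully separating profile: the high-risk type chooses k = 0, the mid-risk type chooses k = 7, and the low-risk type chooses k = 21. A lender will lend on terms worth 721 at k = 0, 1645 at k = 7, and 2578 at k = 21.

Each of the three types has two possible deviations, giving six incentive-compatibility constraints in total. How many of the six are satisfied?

5

Mid-risk (own payoff 1645 − 161×7 = 518): to k=0 gives 721 → profitable ✗; to k=21 gives 2578 − 161×21 = -803 → no gain ✓.
Low-risk (own payoff 2578 − 51×21 = 1507): to k=0 gives 721 → no gain ✓; to k=7 gives 1645 − 51×7 = 1288 → no gain ✓.
High-risk (own payoff 721): to k=7 gives 1645 − 222×7 = 91 → no gain ✓; to k=21 gives 2578 − 222×21 = -2084 → no gain ✓.
5 of the 6 constraints hold; not an equilibrium.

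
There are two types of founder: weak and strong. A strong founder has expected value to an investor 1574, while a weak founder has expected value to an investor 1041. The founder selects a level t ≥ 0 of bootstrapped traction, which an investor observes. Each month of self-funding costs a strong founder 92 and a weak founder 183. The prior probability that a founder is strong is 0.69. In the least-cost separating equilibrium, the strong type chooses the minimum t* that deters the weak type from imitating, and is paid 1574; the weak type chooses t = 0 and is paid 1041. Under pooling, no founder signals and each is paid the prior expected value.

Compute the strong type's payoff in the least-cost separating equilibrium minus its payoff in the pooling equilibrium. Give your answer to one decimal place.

Least-cost separating signal: t* solves 1041 = 1574 − 183·t*, so t* = (1574 − 1041)/183 ≈ 2.9126.
Strong type's separating payoff: 1574 − 92 × t* = 1574 − 92 × (1574 − 1041)/183 = 1574 − 49036/183 ≈ 1306.044.
Pooling payoff: 0.69 × 1574 + 0.31 × 1041 = 1408.77.
Difference: 1306.044 − 1408.77 = -102.726, i.e. -102.7 to one decimal place.
The strong type would prefer the pooling outcome.

-102.7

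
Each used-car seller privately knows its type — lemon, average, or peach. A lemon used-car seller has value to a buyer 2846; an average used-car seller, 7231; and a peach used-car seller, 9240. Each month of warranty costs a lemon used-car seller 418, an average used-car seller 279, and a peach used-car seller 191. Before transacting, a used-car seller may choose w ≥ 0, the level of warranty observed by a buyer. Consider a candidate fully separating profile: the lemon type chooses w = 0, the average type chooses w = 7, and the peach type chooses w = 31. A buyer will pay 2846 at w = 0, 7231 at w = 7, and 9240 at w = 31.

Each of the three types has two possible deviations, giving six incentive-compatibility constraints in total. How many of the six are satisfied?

Lemon (own payoff 2846): to w=7 gives 7231 − 418×7 = 4305 → profitable ✗; to w=31 gives 9240 − 418×31 = -3718 → no gain ✓.
Peach (own payoff 9240 − 191×31 = 3319): to w=0 gives 2846 → no gain ✓; to w=7 gives 7231 − 191×7 = 5894 → profitable ✗.
Average (own payoff 7231 − 279×7 = 5278): to w=0 gives 2846 → no gain ✓; to w=31 gives 9240 − 279×31 = 591 → no gain ✓.
4 of the 6 constraints hold; not an equilibrium.

4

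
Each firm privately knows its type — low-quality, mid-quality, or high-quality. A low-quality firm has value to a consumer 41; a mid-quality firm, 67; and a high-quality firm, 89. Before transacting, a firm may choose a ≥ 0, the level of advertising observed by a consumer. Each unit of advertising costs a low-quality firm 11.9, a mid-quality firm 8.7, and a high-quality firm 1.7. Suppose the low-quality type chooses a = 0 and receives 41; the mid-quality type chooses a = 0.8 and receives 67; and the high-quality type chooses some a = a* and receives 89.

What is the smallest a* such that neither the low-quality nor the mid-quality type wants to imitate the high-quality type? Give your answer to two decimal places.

Low-quality type (on-path payoff 41) won't mimic when 41 ≥ 89 − 11.9·a*, i.e. a* ≥ 4.03.
Mid-quality type (on-path payoff 67 − 8.7×0.8 = 60.04) won't mimic when 60.04 ≥ 89 − 8.7·a*, i.e. a* ≥ 3.33.
Both must hold, so a* = max(4.03, 3.33) = 4.03. The low-quality type's constraint binds.

4.03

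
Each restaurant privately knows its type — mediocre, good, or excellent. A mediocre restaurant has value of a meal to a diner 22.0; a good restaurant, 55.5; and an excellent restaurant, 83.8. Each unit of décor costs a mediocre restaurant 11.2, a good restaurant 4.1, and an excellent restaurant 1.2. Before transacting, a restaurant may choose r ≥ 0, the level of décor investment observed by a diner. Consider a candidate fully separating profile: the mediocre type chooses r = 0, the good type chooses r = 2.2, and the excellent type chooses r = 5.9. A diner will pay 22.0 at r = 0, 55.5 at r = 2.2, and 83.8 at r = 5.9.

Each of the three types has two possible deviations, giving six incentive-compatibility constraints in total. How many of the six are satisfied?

Mediocre (own payoff 22.0): to r=2.2 gives 55.5 − 11.2×2.2 = 30.86 → profitable ✗; to r=5.9 gives 83.8 − 11.2×5.9 = 17.72 → no gain ✓.
Good (own payoff 55.5 − 4.1×2.2 = 46.48): to r=0 gives 22.0 → no gain ✓; to r=5.9 gives 83.8 − 4.1×5.9 = 59.61 → profitable ✗.
Excellent (own payoff 83.8 − 1.2×5.9 = 76.72): to r=0 gives 22.0 → no gain ✓; to r=2.2 gives 55.5 − 1.2×2.2 = 52.86 → no gain ✓.
4 of the 6 constraints hold; not an equilibrium.

4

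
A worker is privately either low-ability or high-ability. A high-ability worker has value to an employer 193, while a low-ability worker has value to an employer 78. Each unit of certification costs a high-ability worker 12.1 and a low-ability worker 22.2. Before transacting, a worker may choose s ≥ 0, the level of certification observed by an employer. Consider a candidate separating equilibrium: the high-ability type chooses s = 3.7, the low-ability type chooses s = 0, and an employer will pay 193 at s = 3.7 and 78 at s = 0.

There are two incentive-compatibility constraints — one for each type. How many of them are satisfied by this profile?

1

High-ability type: signal → 193 − 12.1 × 3.7 = 148.23; deviate to 0 → 78. IC holds (148.23 ≥ 78).
Low-ability type: stay at 0 → 78; mimic → 193 − 22.2 × 3.7 = 110.86. IC fails (78 < 110.86).
1 of 2 constraints hold, so this profile is not an equilibrium.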